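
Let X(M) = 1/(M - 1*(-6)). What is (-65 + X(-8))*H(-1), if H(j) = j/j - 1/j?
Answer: -131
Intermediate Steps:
H(j) = 1 - 1/j
X(M) = 1/(6 + M) (X(M) = 1/(M + 6) = 1/(6 + M))
(-65 + X(-8))*H(-1) = (-65 + 1/(6 - 8))*((-1 - 1)/(-1)) = (-65 + 1/(-2))*(-1*(-2)) = (-65 - ½)*2 = -131/2*2 = -131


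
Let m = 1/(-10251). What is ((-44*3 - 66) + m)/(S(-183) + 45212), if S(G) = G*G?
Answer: -289957/115251993 ≈ -0.0025159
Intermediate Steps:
S(G) = G**2
m = -1/10251 ≈ -9.7551e-5
((-44*3 - 66) + m)/(S(-183) + 45212) = ((-44*3 - 66) - 1/10251)/((-183)**2 + 45212) = ((-132 - 66) - 1/10251)/(33489 + 45212) = (-198 - 1/10251)/78701 = -2029699/10251*1/78701 = -289957/115251993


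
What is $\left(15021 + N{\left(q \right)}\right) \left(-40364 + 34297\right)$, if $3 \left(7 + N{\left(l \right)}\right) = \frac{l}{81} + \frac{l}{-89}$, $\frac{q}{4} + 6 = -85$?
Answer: $- \frac{1969984422022}{21627} \approx -9.1089 \cdot 10^{7}$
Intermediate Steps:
$q = -364$ ($q = -24 + 4 \left(-85\right) = -24 - 340 = -364$)
$N{\left(l \right)} = -7 + \frac{8 l}{21627}$ ($N{\left(l \right)} = -7 + \frac{\frac{l}{81} + \frac{l}{-89}}{3} = -7 + \frac{l \frac{1}{81} + l \left(- \frac{1}{89}\right)}{3} = -7 + \frac{\frac{l}{81} - \frac{l}{89}}{3} = -7 + \frac{\frac{8}{7209} l}{3} = -7 + \frac{8 l}{21627}$)
$\left(15021 + N{\left(q \right)}\right) \left(-40364 + 34297\right) = \left(15021 + \left(-7 + \frac{8}{21627} \left(-364\right)\right)\right) \left(-40364 + 34297\right) = \left(15021 - \frac{154301}{21627}\right) \left(-6067\right) = \frac{324704866}{21627} \left(-6067\right) = - \frac{1969984422022}{21627}$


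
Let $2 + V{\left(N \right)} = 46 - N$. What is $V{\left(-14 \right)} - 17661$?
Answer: $-17603$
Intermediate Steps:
$V{\left(N \right)} = 44 - N$ ($V{\left(N \right)} = -2 - \left(-46 + N\right) = 44 - N$)
$V{\left(-14 \right)} - 17661 = \left(44 - -14\right) - 17661 = \left(44 + 14\right) - 17661 = 58 - 17661 = -17603$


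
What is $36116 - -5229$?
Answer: $41345$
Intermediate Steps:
$36116 - -5229 = 36116 + 5229 = 41345$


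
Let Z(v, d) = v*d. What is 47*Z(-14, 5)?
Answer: -3290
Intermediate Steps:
Z(v, d) = d*v
47*Z(-14, 5) = 47*(5*(-14)) = 47*(-70) = -3290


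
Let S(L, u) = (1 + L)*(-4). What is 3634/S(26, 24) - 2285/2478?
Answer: -385493/11151 ≈ -34.570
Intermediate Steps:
S(L, u) = -4 - 4*L
3634/S(26, 24) - 2285/2478 = 3634/(-4 - 4*26) - 2285/2478 = 3634/(-4 - 104) - 2285*1/2478 = 3634/(-108) - 2285/2478 = 3634*(-1/108) - 2285/2478 = -1817/54 - 2285/2478 = -385493/11151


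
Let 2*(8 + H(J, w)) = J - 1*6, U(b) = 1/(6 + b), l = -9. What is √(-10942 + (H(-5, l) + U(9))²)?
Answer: I*√9685391/30 ≈ 103.74*I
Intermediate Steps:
H(J, w) = -11 + J/2 (H(J, w) = -8 + (J - 1*6)/2 = -8 + (J - 6)/2 = -8 + (-6 + J)/2 = -8 + (-3 + J/2) = -11 + J/2)
√(-10942 + (H(-5, l) + U(9))²) = √(-10942 + ((-11 + (½)*(-5)) + 1/(6 + 9))²) = √(-10942 + ((-11 - 5/2) + 1/15)²) = √(-10942 + (-27/2 + 1/15)²) = √(-10942 + (-403/30)²) = √(-10942 + 162409/900) = √(-9685391/900) = I*√9685391/30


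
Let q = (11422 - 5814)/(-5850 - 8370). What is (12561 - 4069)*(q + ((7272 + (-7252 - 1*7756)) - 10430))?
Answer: -548426369744/3555 ≈ -1.5427e+8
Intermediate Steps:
q = -1402/3555 (q = 5608/(-14220) = 5608*(-1/14220) = -1402/3555 ≈ -0.39437)
(12561 - 4069)*(q + ((7272 + (-7252 - 1*7756)) - 10430)) = (12561 - 4069)*(-1402/3555 + ((7272 + (-7252 - 1*7756)) - 10430)) = 8492*(-1402/3555 + ((7272 + (-7252 - 7756)) - 10430)) = 8492*(-1402/3555 + ((7272 - 15008) - 10430)) = 8492*(-1402/3555 + (-7736 - 10430)) = 8492*(-1402/3555 - 18166) = 8492*(-64581532/3555) = -548426369744/3555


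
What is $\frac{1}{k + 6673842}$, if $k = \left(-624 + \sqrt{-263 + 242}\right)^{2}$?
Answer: $\frac{i}{3 \left(416 \sqrt{21} + 2354399 i\right)} \approx 1.4158 \cdot 10^{-7} + 1.1464 \cdot 10^{-10} i$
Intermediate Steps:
$k = \left(-624 + i \sqrt{21}\right)^{2}$ ($k = \left(-624 + \sqrt{-21}\right)^{2} = \left(-624 + i \sqrt{21}\right)^{2} \approx 3.8936 \cdot 10^{5} - 5719.0 i$)
$\frac{1}{k + 6673842} = \frac{1}{\left(624 - i \sqrt{21}\right)^{2} + 6673842} = \frac{1}{6673842 + \left(624 - i \sqrt{21}\right)^{2}}$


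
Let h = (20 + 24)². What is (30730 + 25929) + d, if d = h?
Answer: 58595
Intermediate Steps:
h = 1936 (h = 44² = 1936)
d = 1936
(30730 + 25929) + d = (30730 + 25929) + 1936 = 56659 + 1936 = 58595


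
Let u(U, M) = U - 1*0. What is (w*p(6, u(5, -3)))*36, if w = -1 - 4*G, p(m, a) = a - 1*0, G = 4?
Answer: -3060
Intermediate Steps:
u(U, M) = U (u(U, M) = U + 0 = U)
p(m, a) = a (p(m, a) = a + 0 = a)
w = -17 (w = -1 - 4*4 = -1 - 16 = -17)
(w*p(6, u(5, -3)))*36 = -17*5*36 = -85*36 = -3060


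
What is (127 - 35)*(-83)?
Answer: -7636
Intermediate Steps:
(127 - 35)*(-83) = 92*(-83) = -7636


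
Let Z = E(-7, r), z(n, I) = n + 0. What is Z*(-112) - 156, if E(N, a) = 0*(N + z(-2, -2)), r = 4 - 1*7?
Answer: -156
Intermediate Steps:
r = -3 (r = 4 - 7 = -3)
z(n, I) = n
E(N, a) = 0 (E(N, a) = 0*(N - 2) = 0*(-2 + N) = 0)
Z = 0
Z*(-112) - 156 = 0*(-112) - 156 = 0 - 156 = -156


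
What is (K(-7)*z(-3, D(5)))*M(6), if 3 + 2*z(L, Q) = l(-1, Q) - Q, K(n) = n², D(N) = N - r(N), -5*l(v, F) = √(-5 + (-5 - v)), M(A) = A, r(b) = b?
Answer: -441 - 441*I/5 ≈ -441.0 - 88.2*I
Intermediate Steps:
l(v, F) = -√(-10 - v)/5 (l(v, F) = -√(-5 + (-5 - v))/5 = -√(-10 - v)/5)
D(N) = 0 (D(N) = N - N = 0)
z(L, Q) = -3/2 - 3*I/10 - Q/2 (z(L, Q) = -3/2 + (-√(-10 - 1*(-1))/5 - Q)/2 = -3/2 + (-√(-10 + 1)/5 - Q)/2 = -3/2 + (-3*I/5 - Q)/2 = -3/2 + (-Q - 3*I/5)/2 = -3/2 + (-3*I/10 - Q/2) = -3/2 - 3*I/10 - Q/2)
(K(-7)*z(-3, D(5)))*M(6) = ((-7)²*(-3/2 - 3*I/10 - ½*0))*6 = (49*(-3/2 - 3*I/10 + 0))*6 = (49*(-3/2 - 3*I/10))*6 = (-147/2 - 147*I/10)*6 = -441 - 441*I/5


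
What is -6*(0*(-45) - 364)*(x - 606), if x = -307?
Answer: -1993992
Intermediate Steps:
-6*(0*(-45) - 364)*(x - 606) = -6*(0*(-45) - 364)*(-307 - 606) = -6*(0 - 364)*(-913) = -(-2184)*(-913) = -6*332332 = -1993992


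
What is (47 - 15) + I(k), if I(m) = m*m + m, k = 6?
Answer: 74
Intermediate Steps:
I(m) = m + m² (I(m) = m² + m = m + m²)
(47 - 15) + I(k) = (47 - 15) + 6*(1 + 6) = 32 + 6*7 = 32 + 42 = 74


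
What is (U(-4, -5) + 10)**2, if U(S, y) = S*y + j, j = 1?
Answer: 961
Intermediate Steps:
U(S, y) = 1 + S*y (U(S, y) = S*y + 1 = 1 + S*y)
(U(-4, -5) + 10)**2 = ((1 - 4*(-5)) + 10)**2 = ((1 + 20) + 10)**2 = (21 + 10)**2 = 31**2 = 961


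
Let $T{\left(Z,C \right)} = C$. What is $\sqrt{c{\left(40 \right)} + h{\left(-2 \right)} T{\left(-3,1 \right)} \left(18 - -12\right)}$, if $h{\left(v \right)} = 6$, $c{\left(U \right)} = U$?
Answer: $2 \sqrt{55} \approx 14.832$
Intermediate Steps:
$\sqrt{c{\left(40 \right)} + h{\left(-2 \right)} T{\left(-3,1 \right)} \left(18 - -12\right)} = \sqrt{40 + 6 \cdot 1 \left(18 - -12\right)} = \sqrt{40 + 6 \left(18 + 12\right)} = \sqrt{40 + 6 \cdot 30} = \sqrt{40 + 180} = \sqrt{220} = 2 \sqrt{55}$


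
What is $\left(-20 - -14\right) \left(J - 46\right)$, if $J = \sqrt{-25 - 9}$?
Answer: $276 - 6 i \sqrt{34} \approx 276.0 - 34.986 i$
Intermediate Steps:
$J = i \sqrt{34}$ ($J = \sqrt{-34} = i \sqrt{34} \approx 5.8309 i$)
$\left(-20 - -14\right) \left(J - 46\right) = \left(-20 - -14\right) \left(i \sqrt{34} - 46\right) = \left(-20 + 14\right) \left(-46 + i \sqrt{34}\right) = - 6 \left(-46 + i \sqrt{34}\right) = 276 - 6 i \sqrt{34}$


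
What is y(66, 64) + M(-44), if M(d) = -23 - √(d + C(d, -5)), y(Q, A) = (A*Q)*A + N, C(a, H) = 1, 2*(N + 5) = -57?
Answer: 540559/2 - I*√43 ≈ 2.7028e+5 - 6.5574*I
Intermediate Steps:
N = -67/2 (N = -5 + (½)*(-57) = -5 - 57/2 = -67/2 ≈ -33.500)
y(Q, A) = -67/2 + Q*A² (y(Q, A) = (A*Q)*A - 67/2 = Q*A² - 67/2 = -67/2 + Q*A²)
M(d) = -23 - √(1 + d) (M(d) = -23 - √(d + 1) = -23 - √(1 + d))
y(66, 64) + M(-44) = (-67/2 + 66*64²) + (-23 - √(1 - 44)) = (-67/2 + 66*4096) + (-23 - √(-43)) = (-67/2 + 270336) + (-23 - I*√43) = 540605/2 + (-23 - I*√43) = 540559/2 - I*√43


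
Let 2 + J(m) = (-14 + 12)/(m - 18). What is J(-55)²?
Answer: 20736/5329 ≈ 3.8912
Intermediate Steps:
J(m) = -2 - 2/(-18 + m) (J(m) = -2 + (-14 + 12)/(m - 18) = -2 - 2/(-18 + m))
J(-55)² = (2*(17 - 1*(-55))/(-18 - 55))² = (2*(17 + 55)/(-73))² = (2*(-1/73)*72)² = (-144/73)² = 20736/5329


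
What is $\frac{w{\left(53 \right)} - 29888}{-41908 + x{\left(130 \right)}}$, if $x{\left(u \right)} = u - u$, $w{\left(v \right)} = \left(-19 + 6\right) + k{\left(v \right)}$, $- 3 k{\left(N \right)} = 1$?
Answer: $\frac{22426}{31431} \approx 0.7135$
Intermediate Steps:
$k{\left(N \right)} = - \frac{1}{3}$ ($k{\left(N \right)} = \left(- \frac{1}{3}\right) 1 = - \frac{1}{3}$)
$w{\left(v \right)} = - \frac{40}{3}$ ($w{\left(v \right)} = \left(-19 + 6\right) - \frac{1}{3} = -13 - \frac{1}{3} = - \frac{40}{3}$)
$x{\left(u \right)} = 0$
$\frac{w{\left(53 \right)} - 29888}{-41908 + x{\left(130 \right)}} = \frac{- \frac{40}{3} - 29888}{-41908 + 0} = - \frac{89704}{3 \left(-41908\right)} = \left(- \frac{89704}{3}\right) \left(- \frac{1}{41908}\right) = \frac{22426}{31431}$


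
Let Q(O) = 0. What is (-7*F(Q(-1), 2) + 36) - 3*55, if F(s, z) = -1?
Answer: -122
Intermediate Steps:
(-7*F(Q(-1), 2) + 36) - 3*55 = (-7*(-1) + 36) - 3*55 = (7 + 36) - 165 = 43 - 165 = -122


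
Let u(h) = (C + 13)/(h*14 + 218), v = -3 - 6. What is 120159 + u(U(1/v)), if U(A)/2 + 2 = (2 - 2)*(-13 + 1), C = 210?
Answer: 19465981/162 ≈ 1.2016e+5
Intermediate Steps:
v = -9
U(A) = -4 (U(A) = -4 + 2*((2 - 2)*(-13 + 1)) = -4 + 2*(0*(-12)) = -4 + 2*0 = -4 + 0 = -4)
u(h) = 223/(218 + 14*h) (u(h) = (210 + 13)/(h*14 + 218) = 223/(14*h + 218) = 223/(218 + 14*h))
120159 + u(U(1/v)) = 120159 + 223/(2*(109 + 7*(-4))) = 120159 + 223/(2*(109 - 28)) = 120159 + (223/2)/81 = 120159 + (223/2)*(1/81) = 120159 + 223/162 = 19465981/162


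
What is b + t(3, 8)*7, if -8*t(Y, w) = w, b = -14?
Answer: -21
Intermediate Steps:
t(Y, w) = -w/8
b + t(3, 8)*7 = -14 - 1/8*8*7 = -14 - 1*7 = -14 - 7 = -21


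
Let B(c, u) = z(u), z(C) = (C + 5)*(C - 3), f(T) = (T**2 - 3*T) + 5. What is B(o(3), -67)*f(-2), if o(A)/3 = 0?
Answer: 65100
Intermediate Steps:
o(A) = 0 (o(A) = 3*0 = 0)
f(T) = 5 + T**2 - 3*T
z(C) = (-3 + C)*(5 + C) (z(C) = (5 + C)*(-3 + C) = (-3 + C)*(5 + C))
B(c, u) = -15 + u**2 + 2*u
B(o(3), -67)*f(-2) = (-15 + (-67)**2 + 2*(-67))*(5 + (-2)**2 - 3*(-2)) = (-15 + 4489 - 134)*(5 + 4 + 6) = 4340*15 = 65100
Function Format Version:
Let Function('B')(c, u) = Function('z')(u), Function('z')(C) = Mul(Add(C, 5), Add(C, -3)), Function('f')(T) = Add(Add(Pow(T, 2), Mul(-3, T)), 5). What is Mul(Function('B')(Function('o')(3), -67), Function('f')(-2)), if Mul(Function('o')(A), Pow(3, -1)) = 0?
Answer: 65100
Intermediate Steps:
Function('o')(A) = 0 (Function('o')(A) = Mul(3, 0) = 0)
Function('f')(T) = Add(5, Pow(T, 2), Mul(-3, T))
Function('z')(C) = Mul(Add(-3, C), Add(5, C)) (Function('z')(C) = Mul(Add(5, C), Add(-3, C)) = Mul(Add(-3, C), Add(5, C)))
Function('B')(c, u) = Add(-15, Pow(u, 2), Mul(2, u))
Mul(Function('B')(Function('o')(3), -67), Function('f')(-2)) = Mul(Add(-15, Pow(-67, 2), Mul(2, -67)), Add(5, Pow(-2, 2), Mul(-3, -2))) = Mul(Add(-15, 4489, -134), Add(5, 4, 6)) = Mul(4340, 15) = 65100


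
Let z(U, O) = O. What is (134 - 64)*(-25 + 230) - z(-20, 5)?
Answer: 14345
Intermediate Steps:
(134 - 64)*(-25 + 230) - z(-20, 5) = (134 - 64)*(-25 + 230) - 1*5 = 70*205 - 5 = 14350 - 5 = 14345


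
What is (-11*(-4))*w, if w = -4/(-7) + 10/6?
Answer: 2068/21 ≈ 98.476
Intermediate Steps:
w = 47/21 (w = -4*(-⅐) + 10*(⅙) = 4/7 + 5/3 = 47/21 ≈ 2.2381)
(-11*(-4))*w = -11*(-4)*(47/21) = 44*(47/21) = 2068/21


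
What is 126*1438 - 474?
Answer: 180714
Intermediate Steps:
126*1438 - 474 = 181188 - 474 = 180714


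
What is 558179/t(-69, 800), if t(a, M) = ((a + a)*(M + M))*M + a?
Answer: -558179/176640069 ≈ -0.0031600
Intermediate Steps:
t(a, M) = a + 4*a*M² (t(a, M) = ((2*a)*(2*M))*M + a = (4*M*a)*M + a = 4*a*M² + a = a + 4*a*M²)
558179/t(-69, 800) = 558179/((-69*(1 + 4*800²))) = 558179/((-69*(1 + 4*640000))) = 558179/((-69*(1 + 2560000))) = 558179/((-69*2560001)) = 558179/(-176640069) = 558179*(-1/176640069) = -558179/176640069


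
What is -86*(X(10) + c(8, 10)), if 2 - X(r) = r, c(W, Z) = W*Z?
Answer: -6192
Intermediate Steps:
X(r) = 2 - r
-86*(X(10) + c(8, 10)) = -86*((2 - 1*10) + 8*10) = -86*((2 - 10) + 80) = -86*(-8 + 80) = -86*72 = -6192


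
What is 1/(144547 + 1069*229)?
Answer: 1/389348 ≈ 2.5684e-6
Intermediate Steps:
1/(144547 + 1069*229) = 1/(144547 + 244801) = 1/389348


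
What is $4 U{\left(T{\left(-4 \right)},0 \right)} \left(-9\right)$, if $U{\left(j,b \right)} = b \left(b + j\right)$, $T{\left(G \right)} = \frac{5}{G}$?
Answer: $0$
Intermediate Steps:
$4 U{\left(T{\left(-4 \right)},0 \right)} \left(-9\right) = 4 \cdot 0 \left(0 + \frac{5}{-4}\right) \left(-9\right) = 4 \cdot 0 \left(0 + 5 \left(- \frac{1}{4}\right)\right) \left(-9\right) = 4 \cdot 0 \left(0 - \frac{5}{4}\right) \left(-9\right) = 4 \cdot 0 \left(- \frac{5}{4}\right) \left(-9\right) = 4 \cdot 0 \left(-9\right) = 0 \left(-9\right) = 0$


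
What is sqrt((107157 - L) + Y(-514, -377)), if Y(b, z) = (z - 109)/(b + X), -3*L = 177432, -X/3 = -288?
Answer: 4*sqrt(12732314)/35 ≈ 407.80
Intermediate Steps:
X = 864 (X = -3*(-288) = 864)
L = -59144 (L = -1/3*177432 = -59144)
Y(b, z) = (-109 + z)/(864 + b) (Y(b, z) = (z - 109)/(b + 864) = (-109 + z)/(864 + b))
sqrt((107157 - L) + Y(-514, -377)) = sqrt((107157 - 1*(-59144)) + (-109 - 377)/(864 - 514)) = sqrt((107157 + 59144) - 486/350) = sqrt(166301 + (1/350)*(-486)) = sqrt(166301 - 243/175) = sqrt(29102432/175) = 4*sqrt(12732314)/35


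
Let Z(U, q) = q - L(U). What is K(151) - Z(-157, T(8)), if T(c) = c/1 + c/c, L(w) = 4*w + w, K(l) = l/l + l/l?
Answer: -792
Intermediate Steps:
K(l) = 2 (K(l) = 1 + 1 = 2)
L(w) = 5*w
T(c) = 1 + c (T(c) = c*1 + 1 = c + 1 = 1 + c)
Z(U, q) = q - 5*U
K(151) - Z(-157, T(8)) = 2 - ((1 + 8) - 5*(-157)) = 2 - (9 + 785) = 2 - 1*794 = 2 - 794 = -792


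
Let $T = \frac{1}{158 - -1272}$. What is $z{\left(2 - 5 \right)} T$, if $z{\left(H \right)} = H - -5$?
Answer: $\frac{1}{715} \approx 0.0013986$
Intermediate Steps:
$z{\left(H \right)} = 5 + H$ ($z{\left(H \right)} = H + 5 = 5 + H$)
$T = \frac{1}{1430}$ ($T = \frac{1}{158 + 1272} = \frac{1}{1430} \approx 0.0006993$)
$z{\left(2 - 5 \right)} T = \left(5 + \left(2 - 5\right)\right) \frac{1}{1430} = \left(5 - 3\right) \frac{1}{1430} = 2 \cdot \frac{1}{1430} = \frac{1}{715}$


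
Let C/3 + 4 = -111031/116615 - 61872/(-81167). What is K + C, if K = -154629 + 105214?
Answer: -467846264798726/9465289705 ≈ -49428.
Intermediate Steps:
K = -49415
C = -118974026151/9465289705 (C = -12 + 3*(-111031/116615 - 61872/(-81167)) = -12 + 3*(-111031*1/116615 - 61872*(-1/81167)) = -12 + 3*(-111031/116615 + 61872/81167) = -12 + 3*(-1796849897/9465289705) = -12 - 5390549691/9465289705 = -118974026151/9465289705 ≈ -12.570)
K + C = -49415 - 118974026151/9465289705 = -467846264798726/9465289705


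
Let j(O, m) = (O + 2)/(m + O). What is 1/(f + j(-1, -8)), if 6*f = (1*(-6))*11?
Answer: -9/100 ≈ -0.090000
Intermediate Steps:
j(O, m) = (2 + O)/(O + m)
f = -11 (f = ((1*(-6))*11)/6 = (-6*11)/6 = (1/6)*(-66) = -11)
1/(f + j(-1, -8)) = 1/(-11 + (2 - 1)/(-1 - 8)) = 1/(-11 + 1/(-9)) = 1/(-11 - 1/9*1) = 1/(-11 - 1/9) = 1/(-100/9) = -9/100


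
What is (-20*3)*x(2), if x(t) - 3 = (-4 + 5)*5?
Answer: -480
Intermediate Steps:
x(t) = 8 (x(t) = 3 + (-4 + 5)*5 = 3 + 1*5 = 3 + 5 = 8)
(-20*3)*x(2) = -20*3*8 = -60*8 = -480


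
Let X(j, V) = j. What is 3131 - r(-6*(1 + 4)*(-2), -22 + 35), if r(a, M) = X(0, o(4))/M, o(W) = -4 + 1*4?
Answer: 3131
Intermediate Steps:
o(W) = 0 (o(W) = -4 + 4 = 0)
r(a, M) = 0 (r(a, M) = 0/M = 0)
3131 - r(-6*(1 + 4)*(-2), -22 + 35) = 3131 - 1*0 = 3131 + 0 = 3131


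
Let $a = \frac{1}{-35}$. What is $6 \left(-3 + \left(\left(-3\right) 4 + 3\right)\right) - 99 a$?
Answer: $- \frac{2421}{35} \approx -69.171$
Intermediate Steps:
$a = - \frac{1}{35} \approx -0.028571$
$6 \left(-3 + \left(\left(-3\right) 4 + 3\right)\right) - 99 a = 6 \left(-3 + \left(\left(-3\right) 4 + 3\right)\right) - - \frac{99}{35} = 6 \left(-3 + \left(-12 + 3\right)\right) + \frac{99}{35} = 6 \left(-3 - 9\right) + \frac{99}{35} = 6 \left(-12\right) + \frac{99}{35} = -72 + \frac{99}{35} = - \frac{2421}{35}$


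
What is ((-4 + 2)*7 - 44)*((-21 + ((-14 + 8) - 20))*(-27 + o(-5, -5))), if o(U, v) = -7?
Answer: -92684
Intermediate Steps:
((-4 + 2)*7 - 44)*((-21 + ((-14 + 8) - 20))*(-27 + o(-5, -5))) = ((-4 + 2)*7 - 44)*((-21 + ((-14 + 8) - 20))*(-27 - 7)) = (-2*7 - 44)*((-21 + (-6 - 20))*(-34)) = (-14 - 44)*((-21 - 26)*(-34)) = -(-2726)*(-34) = -58*1598 = -92684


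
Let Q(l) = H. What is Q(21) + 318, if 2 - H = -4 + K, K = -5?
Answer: 329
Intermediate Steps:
H = 11 (H = 2 - (-4 - 5) = 2 - 1*(-9) = 2 + 9 = 11)
Q(l) = 11
Q(21) + 318 = 11 + 318 = 329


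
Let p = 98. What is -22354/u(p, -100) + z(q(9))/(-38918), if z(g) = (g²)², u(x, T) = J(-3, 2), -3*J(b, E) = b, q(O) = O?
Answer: -869979533/38918 ≈ -22354.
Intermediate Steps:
J(b, E) = -b/3
u(x, T) = 1 (u(x, T) = -⅓*(-3) = 1)
z(g) = g⁴
-22354/u(p, -100) + z(q(9))/(-38918) = -22354/1 + 9⁴/(-38918) = -22354*1 + 6561*(-1/38918) = -22354 - 6561/38918 = -869979533/38918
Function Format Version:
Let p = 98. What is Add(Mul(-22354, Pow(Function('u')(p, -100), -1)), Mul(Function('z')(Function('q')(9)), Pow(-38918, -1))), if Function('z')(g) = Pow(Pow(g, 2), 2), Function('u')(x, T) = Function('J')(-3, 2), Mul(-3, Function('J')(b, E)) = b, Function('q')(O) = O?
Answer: Rational(-869979533, 38918) ≈ -22354.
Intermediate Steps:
Function('J')(b, E) = Mul(Rational(-1, 3), b)
Function('u')(x, T) = 1 (Function('u')(x, T) = Mul(Rational(-1, 3), -3) = 1)
Function('z')(g) = Pow(g, 4)
Add(Mul(-22354, Pow(Function('u')(p, -100), -1)), Mul(Function('z')(Function('q')(9)), Pow(-38918, -1))) = Add(Mul(-22354, Pow(1, -1)), Mul(Pow(9, 4), Pow(-38918, -1))) = Add(Mul(-22354, 1), Mul(6561, Rational(-1, 38918))) = Add(-22354, Rational(-6561, 38918)) = Rational(-869979533, 38918)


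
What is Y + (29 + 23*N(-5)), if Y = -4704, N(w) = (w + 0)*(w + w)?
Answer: -3525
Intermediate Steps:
N(w) = 2*w² (N(w) = w*(2*w) = 2*w²)
Y + (29 + 23*N(-5)) = -4704 + (29 + 23*(2*(-5)²)) = -4704 + (29 + 23*(2*25)) = -4704 + (29 + 23*50) = -4704 + (29 + 1150) = -4704 + 1179 = -3525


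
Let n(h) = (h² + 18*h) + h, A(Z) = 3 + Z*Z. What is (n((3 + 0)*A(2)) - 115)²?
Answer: 525625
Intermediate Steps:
A(Z) = 3 + Z²
n(h) = h² + 19*h
(n((3 + 0)*A(2)) - 115)² = (((3 + 0)*(3 + 2²))*(19 + (3 + 0)*(3 + 2²)) - 115)² = ((3*(3 + 4))*(19 + 3*(3 + 4)) - 115)² = ((3*7)*(19 + 3*7) - 115)² = (21*(19 + 21) - 115)² = (21*40 - 115)² = (840 - 115)² = 725² = 525625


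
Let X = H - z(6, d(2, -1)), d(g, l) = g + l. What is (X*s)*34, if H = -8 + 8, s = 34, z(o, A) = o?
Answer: -6936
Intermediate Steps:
H = 0
X = -6 (X = 0 - 1*6 = 0 - 6 = -6)
(X*s)*34 = -6*34*34 = -204*34 = -6936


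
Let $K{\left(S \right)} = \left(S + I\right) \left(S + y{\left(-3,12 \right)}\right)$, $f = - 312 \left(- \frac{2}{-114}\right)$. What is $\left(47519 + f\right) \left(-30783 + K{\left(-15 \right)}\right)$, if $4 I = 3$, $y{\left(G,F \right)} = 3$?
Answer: $- \frac{27635197284}{19} \approx -1.4545 \cdot 10^{9}$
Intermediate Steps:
$I = \frac{3}{4}$ ($I = \frac{1}{4} \cdot 3 = \frac{3}{4} \approx 0.75$)
$f = - \frac{104}{19}$ ($f = - 312 \left(\left(-2\right) \left(- \frac{1}{114}\right)\right) = \left(-312\right) \frac{1}{57} = - \frac{104}{19} \approx -5.4737$)
$K{\left(S \right)} = \left(3 + S\right) \left(\frac{3}{4} + S\right)$ ($K{\left(S \right)} = \left(S + \frac{3}{4}\right) \left(S + 3\right) = \left(\frac{3}{4} + S\right) \left(3 + S\right) = \left(3 + S\right) \left(\frac{3}{4} + S\right)$)
$\left(47519 + f\right) \left(-30783 + K{\left(-15 \right)}\right) = \left(47519 - \frac{104}{19}\right) \left(-30783 + \left(\frac{9}{4} + \left(-15\right)^{2} + \frac{15}{4} \left(-15\right)\right)\right) = \frac{902757 \left(-30783 + \left(\frac{9}{4} + 225 - \frac{225}{4}\right)\right)}{19} = \frac{902757 \left(-30783 + 171\right)}{19} = \frac{902757}{19} \left(-30612\right) = - \frac{27635197284}{19}$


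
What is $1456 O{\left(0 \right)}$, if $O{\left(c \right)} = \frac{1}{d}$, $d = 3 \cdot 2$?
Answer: $\frac{728}{3} \approx 242.67$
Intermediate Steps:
$d = 6$
$O{\left(c \right)} = \frac{1}{6}$
$1456 O{\left(0 \right)} = 1456 \cdot \frac{1}{6} = \frac{728}{3}$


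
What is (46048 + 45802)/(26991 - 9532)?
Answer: 91850/17459 ≈ 5.2609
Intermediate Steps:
(46048 + 45802)/(26991 - 9532) = 91850/17459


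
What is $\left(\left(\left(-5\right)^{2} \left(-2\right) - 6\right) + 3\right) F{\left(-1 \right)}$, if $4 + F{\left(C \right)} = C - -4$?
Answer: $53$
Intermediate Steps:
$F{\left(C \right)} = C$ ($F{\left(C \right)} = -4 + \left(C - -4\right) = -4 + \left(C + 4\right) = -4 + \left(4 + C\right) = C$)
$\left(\left(\left(-5\right)^{2} \left(-2\right) - 6\right) + 3\right) F{\left(-1 \right)} = \left(\left(\left(-5\right)^{2} \left(-2\right) - 6\right) + 3\right) \left(-1\right) = \left(\left(25 \left(-2\right) - 6\right) + 3\right) \left(-1\right) = \left(\left(-50 - 6\right) + 3\right) \left(-1\right) = \left(-56 + 3\right) \left(-1\right) = \left(-53\right) \left(-1\right) = 53$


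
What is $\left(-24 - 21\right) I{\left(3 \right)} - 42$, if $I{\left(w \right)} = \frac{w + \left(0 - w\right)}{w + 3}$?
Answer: $-42$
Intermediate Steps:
$I{\left(w \right)} = 0$ ($I{\left(w \right)} = \frac{w - w}{3 + w} = \frac{0}{3 + w} = 0$)
$\left(-24 - 21\right) I{\left(3 \right)} - 42 = \left(-24 - 21\right) 0 - 42 = \left(-45\right) 0 - 42 = 0 - 42 = -42$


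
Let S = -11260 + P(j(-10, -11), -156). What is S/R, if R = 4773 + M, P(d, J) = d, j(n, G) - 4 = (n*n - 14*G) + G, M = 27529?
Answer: -11013/32302 ≈ -0.34094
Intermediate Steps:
j(n, G) = 4 + n² - 13*G (j(n, G) = 4 + ((n*n - 14*G) + G) = 4 + ((n² - 14*G) + G) = 4 + (n² - 13*G) = 4 + n² - 13*G)
R = 32302 (R = 4773 + 27529 = 32302)
S = -11013 (S = -11260 + (4 + (-10)² - 13*(-11)) = -11260 + (4 + 100 + 143) = -11260 + 247 = -11013)
S/R = -11013/32302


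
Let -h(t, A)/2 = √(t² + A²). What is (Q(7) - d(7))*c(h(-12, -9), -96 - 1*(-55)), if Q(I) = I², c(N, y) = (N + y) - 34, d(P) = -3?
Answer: -5460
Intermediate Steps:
h(t, A) = -2*√(A² + t²) (h(t, A) = -2*√(t² + A²) = -2*√(A² + t²))
c(N, y) = -34 + N + y
(Q(7) - d(7))*c(h(-12, -9), -96 - 1*(-55)) = (7² - 1*(-3))*(-34 - 2*√((-9)² + (-12)²) + (-96 - 1*(-55))) = (49 + 3)*(-34 - 2*√(81 + 144) + (-96 + 55)) = 52*(-34 - 2*√225 - 41) = 52*(-34 - 2*15 - 41) = 52*(-34 - 30 - 41) = 52*(-105) = -5460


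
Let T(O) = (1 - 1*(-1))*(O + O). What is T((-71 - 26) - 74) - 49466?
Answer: -50150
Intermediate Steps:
T(O) = 4*O (T(O) = (1 + 1)*(2*O) = 2*(2*O) = 4*O)
T((-71 - 26) - 74) - 49466 = 4*((-71 - 26) - 74) - 49466 = 4*(-97 - 74) - 49466 = 4*(-171) - 49466 = -684 - 49466 = -50150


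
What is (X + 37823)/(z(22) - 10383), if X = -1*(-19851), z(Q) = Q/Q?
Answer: -28837/5191 ≈ -5.5552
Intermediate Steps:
z(Q) = 1
X = 19851
(X + 37823)/(z(22) - 10383) = (19851 + 37823)/(1 - 10383) = 57674/(-10382) = 57674*(-1/10382) = -28837/5191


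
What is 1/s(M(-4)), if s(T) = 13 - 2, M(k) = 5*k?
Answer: 1/11 ≈ 0.090909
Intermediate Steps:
s(T) = 11
1/s(M(-4)) = 1/11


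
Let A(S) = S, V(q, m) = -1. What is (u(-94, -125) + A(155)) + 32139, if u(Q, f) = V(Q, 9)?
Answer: 32293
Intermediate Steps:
u(Q, f) = -1
(u(-94, -125) + A(155)) + 32139 = (-1 + 155) + 32139 = 154 + 32139 = 32293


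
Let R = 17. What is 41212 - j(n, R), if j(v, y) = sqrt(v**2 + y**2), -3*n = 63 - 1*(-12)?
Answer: 41212 - sqrt(914) ≈ 41182.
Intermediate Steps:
n = -25 (n = -(63 - 1*(-12))/3 = -(63 + 12)/3 = -1/3*75 = -25)
41212 - j(n, R) = 41212 - sqrt((-25)**2 + 17**2) = 41212 - sqrt(625 + 289) = 41212 - sqrt(914)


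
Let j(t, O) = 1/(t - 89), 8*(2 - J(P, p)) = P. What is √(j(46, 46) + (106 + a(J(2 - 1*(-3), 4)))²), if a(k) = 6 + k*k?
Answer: √98236308201/2752 ≈ 113.89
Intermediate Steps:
J(P, p) = 2 - P/8
a(k) = 6 + k²
j(t, O) = 1/(-89 + t)
√(j(46, 46) + (106 + a(J(2 - 1*(-3), 4)))²) = √(1/(-89 + 46) + (106 + (6 + (2 - (2 - 1*(-3))/8)²))²) = √(1/(-43) + (106 + (6 + (2 - (2 + 3)/8)²))²) = √(-1/43 + (106 + (6 + (2 - ⅛*5)²))²) = √(-1/43 + (106 + (6 + (2 - 5/8)²))²) = √(-1/43 + (106 + (6 + (11/8)²))²) = √(-1/43 + (106 + (6 + 121/64))²) = √(-1/43 + (106 + 505/64)²) = √(-1/43 + (7289/64)²) = √(-1/43 + 53129521/4096) = √(2284565307/176128) = √98236308201/2752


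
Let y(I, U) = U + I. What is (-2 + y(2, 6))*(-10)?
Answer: -60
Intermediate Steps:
y(I, U) = I + U
(-2 + y(2, 6))*(-10) = (-2 + (2 + 6))*(-10) = (-2 + 8)*(-10) = 6*(-10) = -60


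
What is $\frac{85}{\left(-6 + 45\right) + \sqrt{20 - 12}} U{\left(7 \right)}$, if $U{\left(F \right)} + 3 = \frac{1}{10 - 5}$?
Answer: $- \frac{546}{89} + \frac{28 \sqrt{2}}{89} \approx -5.6899$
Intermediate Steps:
$U{\left(F \right)} = - \frac{14}{5}$ ($U{\left(F \right)} = -3 + \frac{1}{10 - 5} = -3 + \frac{1}{5} = - \frac{14}{5}$)
$\frac{85}{\left(-6 + 45\right) + \sqrt{20 - 12}} U{\left(7 \right)} = \frac{85}{\left(-6 + 45\right) + \sqrt{20 - 12}} \left(- \frac{14}{5}\right) = \frac{85}{39 + \sqrt{8}} \left(- \frac{14}{5}\right) = \frac{85}{39 + 2 \sqrt{2}} \left(- \frac{14}{5}\right) = - \frac{238}{39 + 2 \sqrt{2}}$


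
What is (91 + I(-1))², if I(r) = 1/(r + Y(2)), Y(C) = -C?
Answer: 73984/9 ≈ 8220.4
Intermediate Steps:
I(r) = 1/(-2 + r) (I(r) = 1/(r - 1*2) = 1/(r - 2) = 1/(-2 + r))
(91 + I(-1))² = (91 + 1/(-2 - 1))² = (91 + 1/(-3))² = (91 - ⅓)² = (272/3)² = 73984/9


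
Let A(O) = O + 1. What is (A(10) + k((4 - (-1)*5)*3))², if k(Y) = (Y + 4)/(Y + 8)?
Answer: 173056/1225 ≈ 141.27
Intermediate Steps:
k(Y) = (4 + Y)/(8 + Y)
A(O) = 1 + O
(A(10) + k((4 - (-1)*5)*3))² = ((1 + 10) + (4 + (4 - (-1)*5)*3)/(8 + (4 - (-1)*5)*3))² = (11 + (4 + (4 - 1*(-5))*3)/(8 + (4 - 1*(-5))*3))² = (11 + (4 + (4 + 5)*3)/(8 + (4 + 5)*3))² = (11 + (4 + 9*3)/(8 + 9*3))² = (11 + (4 + 27)/(8 + 27))² = (11 + 31/35)² = (416/35)² = 173056/1225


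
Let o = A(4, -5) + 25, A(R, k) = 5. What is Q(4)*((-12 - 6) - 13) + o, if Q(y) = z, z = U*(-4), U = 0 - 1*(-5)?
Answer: 650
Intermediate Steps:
U = 5 (U = 0 + 5 = 5)
o = 30 (o = 5 + 25 = 30)
z = -20 (z = 5*(-4) = -20)
Q(y) = -20
Q(4)*((-12 - 6) - 13) + o = -20*((-12 - 6) - 13) + 30 = -20*(-18 - 13) + 30 = -20*(-31) + 30 = 620 + 30 = 650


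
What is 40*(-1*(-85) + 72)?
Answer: 6280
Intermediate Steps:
40*(-1*(-85) + 72) = 40*(85 + 72) = 40*157 = 6280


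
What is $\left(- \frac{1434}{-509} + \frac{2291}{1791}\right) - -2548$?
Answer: $\frac{2326539625}{911619} \approx 2552.1$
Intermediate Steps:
$\left(- \frac{1434}{-509} + \frac{2291}{1791}\right) - -2548 = \left(\left(-1434\right) \left(- \frac{1}{509}\right) + 2291 \cdot \frac{1}{1791}\right) + 2548 = \left(\frac{1434}{509} + \frac{2291}{1791}\right) + 2548 = \frac{3734413}{911619} + 2548 = \frac{2326539625}{911619}$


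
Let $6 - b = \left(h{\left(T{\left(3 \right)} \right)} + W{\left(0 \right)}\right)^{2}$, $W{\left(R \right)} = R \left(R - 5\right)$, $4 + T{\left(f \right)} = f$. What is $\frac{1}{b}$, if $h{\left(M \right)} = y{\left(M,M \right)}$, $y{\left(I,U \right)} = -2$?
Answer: $\frac{1}{2} \approx 0.5$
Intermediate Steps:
$T{\left(f \right)} = -4 + f$
$W{\left(R \right)} = R \left(-5 + R\right)$
$h{\left(M \right)} = -2$
$b = 2$ ($b = 6 - \left(-2 + 0 \left(-5 + 0\right)\right)^{2} = 6 - \left(-2 + 0 \left(-5\right)\right)^{2} = 6 - \left(-2 + 0\right)^{2} = 6 - \left(-2\right)^{2} = 6 - 4 = 2$)
$\frac{1}{b} = \frac{1}{2}$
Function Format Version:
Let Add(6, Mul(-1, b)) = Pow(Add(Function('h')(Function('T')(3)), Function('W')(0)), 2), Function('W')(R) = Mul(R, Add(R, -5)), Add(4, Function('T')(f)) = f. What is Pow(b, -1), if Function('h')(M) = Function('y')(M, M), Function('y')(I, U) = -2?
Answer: Rational(1, 2) ≈ 0.50000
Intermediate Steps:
Function('T')(f) = Add(-4, f)
Function('W')(R) = Mul(R, Add(-5, R))
Function('h')(M) = -2
b = 2 (b = Add(6, Mul(-1, Pow(Add(-2, Mul(0, Add(-5, 0))), 2))) = Add(6, Mul(-1, Pow(Add(-2, Mul(0, -5)), 2))) = Add(6, Mul(-1, Pow(Add(-2, 0), 2))) = Add(6, Mul(-1, Pow(-2, 2))) = Add(6, Mul(-1, 4)) = Add(6, -4) = 2)
Pow(b, -1) = Pow(2, -1) = Rational(1, 2)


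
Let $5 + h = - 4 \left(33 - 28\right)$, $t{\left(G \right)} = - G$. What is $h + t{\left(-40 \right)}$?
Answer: $15$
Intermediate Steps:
$h = -25$ ($h = -5 - 4 \left(33 - 28\right) = -5 - 20 = -25$)
$h + t{\left(-40 \right)} = -25 - -40 = -25 + 40 = 15$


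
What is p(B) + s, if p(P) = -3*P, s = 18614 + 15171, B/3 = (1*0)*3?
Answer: 33785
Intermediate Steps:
B = 0 (B = 3*((1*0)*3) = 3*(0*3) = 3*0 = 0)
s = 33785
p(B) + s = -3*0 + 33785 = 0 + 33785 = 33785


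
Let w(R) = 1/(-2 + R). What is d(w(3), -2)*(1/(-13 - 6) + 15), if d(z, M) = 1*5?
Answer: 1420/19 ≈ 74.737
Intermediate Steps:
d(z, M) = 5
d(w(3), -2)*(1/(-13 - 6) + 15) = 5*(1/(-13 - 6) + 15) = 5*(1/(-19) + 15) = 5*(-1/19 + 15) = 5*(284/19) = 1420/19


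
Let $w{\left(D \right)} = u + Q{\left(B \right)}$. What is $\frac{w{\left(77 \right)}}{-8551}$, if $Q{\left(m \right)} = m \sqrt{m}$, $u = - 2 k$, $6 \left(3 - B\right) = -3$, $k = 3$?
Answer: $\frac{6}{8551} - \frac{7 \sqrt{14}}{34204} \approx -6.4074 \cdot 10^{-5}$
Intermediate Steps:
$B = \frac{7}{2}$ ($B = 3 - - \frac{1}{2} = 3 + \frac{1}{2} = \frac{7}{2} \approx 3.5$)
$u = -6$ ($u = \left(-2\right) 3 = -6$)
$Q{\left(m \right)} = m^{\frac{3}{2}}$
$w{\left(D \right)} = -6 + \frac{7 \sqrt{14}}{4}$ ($w{\left(D \right)} = -6 + \left(\frac{7}{2}\right)^{\frac{3}{2}} = -6 + \frac{7 \sqrt{14}}{4}$)
$\frac{w{\left(77 \right)}}{-8551} = \frac{-6 + \frac{7 \sqrt{14}}{4}}{-8551} = \left(-6 + \frac{7 \sqrt{14}}{4}\right) \left(- \frac{1}{8551}\right) = \frac{6}{8551} - \frac{7 \sqrt{14}}{34204}$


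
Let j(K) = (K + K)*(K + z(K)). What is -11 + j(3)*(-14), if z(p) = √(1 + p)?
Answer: -431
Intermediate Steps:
j(K) = 2*K*(K + √(1 + K)) (j(K) = (K + K)*(K + √(1 + K)) = (2*K)*(K + √(1 + K)) = 2*K*(K + √(1 + K)))
-11 + j(3)*(-14) = -11 + (2*3*(3 + √(1 + 3)))*(-14) = -11 + (2*3*(3 + √4))*(-14) = -11 + (2*3*(3 + 2))*(-14) = -11 + (2*3*5)*(-14) = -11 + 30*(-14) = -11 - 420 = -431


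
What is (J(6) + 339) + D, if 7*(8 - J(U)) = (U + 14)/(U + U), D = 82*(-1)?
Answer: 5560/21 ≈ 264.76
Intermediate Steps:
D = -82
J(U) = 8 - (14 + U)/(14*U) (J(U) = 8 - (U + 14)/(7*(U + U)) = 8 - (14 + U)/(7*(2*U)) = 8 - (14 + U)*1/(2*U)/7 = 8 - (14 + U)/(14*U))
(J(6) + 339) + D = ((111/14 - 1/6) + 339) - 82 = ((111/14 - 1*⅙) + 339) - 82 = ((111/14 - ⅙) + 339) - 82 = (163/21 + 339) - 82 = 7282/21 - 82 = 5560/21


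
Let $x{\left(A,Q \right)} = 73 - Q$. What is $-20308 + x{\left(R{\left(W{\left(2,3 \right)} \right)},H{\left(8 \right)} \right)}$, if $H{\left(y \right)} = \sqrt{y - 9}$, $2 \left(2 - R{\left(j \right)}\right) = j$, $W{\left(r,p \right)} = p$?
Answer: $-20235 - i \approx -20235.0 - 1.0 i$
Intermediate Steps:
$R{\left(j \right)} = 2 - \frac{j}{2}$
$H{\left(y \right)} = \sqrt{-9 + y}$
$-20308 + x{\left(R{\left(W{\left(2,3 \right)} \right)},H{\left(8 \right)} \right)} = -20308 + \left(73 - \sqrt{-9 + 8}\right) = -20308 + \left(73 - \sqrt{-1}\right) = -20308 + \left(73 - i\right) = -20235 - i$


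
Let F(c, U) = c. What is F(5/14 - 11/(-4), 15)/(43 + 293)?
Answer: 29/3136 ≈ 0.0092475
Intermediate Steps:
F(5/14 - 11/(-4), 15)/(43 + 293) = (5/14 - 11/(-4))/(43 + 293) = (5*(1/14) - 11*(-¼))/336 = (5/14 + 11/4)*(1/336) = (87/28)*(1/336) = 29/3136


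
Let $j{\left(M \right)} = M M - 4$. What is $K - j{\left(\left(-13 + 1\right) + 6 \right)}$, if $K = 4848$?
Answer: $4816$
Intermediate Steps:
$j{\left(M \right)} = -4 + M^{2}$ ($j{\left(M \right)} = M^{2} - 4 = -4 + M^{2}$)
$K - j{\left(\left(-13 + 1\right) + 6 \right)} = 4848 - \left(-4 + \left(\left(-13 + 1\right) + 6\right)^{2}\right) = 4848 - \left(-4 + \left(-12 + 6\right)^{2}\right) = 4848 - \left(-4 + \left(-6\right)^{2}\right) = 4848 - \left(-4 + 36\right) = 4848 - 32 = 4816$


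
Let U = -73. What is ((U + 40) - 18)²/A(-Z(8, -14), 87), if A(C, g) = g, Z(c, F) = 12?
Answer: 867/29 ≈ 29.897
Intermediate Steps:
((U + 40) - 18)²/A(-Z(8, -14), 87) = ((-73 + 40) - 18)²/87 = (-33 - 18)²*(1/87) = (-51)²*(1/87) = 2601*(1/87) = 867/29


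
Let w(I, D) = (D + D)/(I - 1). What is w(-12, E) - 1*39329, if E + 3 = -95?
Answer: -511081/13 ≈ -39314.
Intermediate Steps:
E = -98 (E = -3 - 95 = -98)
w(I, D) = 2*D/(-1 + I) (w(I, D) = (2*D)/(-1 + I) = 2*D/(-1 + I))
w(-12, E) - 1*39329 = 2*(-98)/(-1 - 12) - 1*39329 = 2*(-98)/(-13) - 39329 = 2*(-98)*(-1/13) - 39329 = 196/13 - 39329 = -511081/13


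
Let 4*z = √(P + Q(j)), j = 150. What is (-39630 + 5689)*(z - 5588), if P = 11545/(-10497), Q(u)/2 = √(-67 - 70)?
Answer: 189662308 - 33941*√(-121187865 + 220374018*I*√137)/41988 ≈ 1.8963e+8 - 29720.0*I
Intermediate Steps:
Q(u) = 2*I*√137 (Q(u) = 2*√(-67 - 70) = 2*√(-137) = 2*(I*√137) = 2*I*√137)
P = -11545/10497 (P = 11545*(-1/10497) = -11545/10497 ≈ -1.0998)
z = √(-11545/10497 + 2*I*√137)/4 ≈ 0.83545 + 0.87563*I
(-39630 + 5689)*(z - 5588) = (-39630 + 5689)*(√(-121187865 + 220374018*I*√137)/41988 - 5588) = -33941*(-5588 + √(-121187865 + 220374018*I*√137)/41988) = 189662308 - 33941*√(-121187865 + 220374018*I*√137)/41988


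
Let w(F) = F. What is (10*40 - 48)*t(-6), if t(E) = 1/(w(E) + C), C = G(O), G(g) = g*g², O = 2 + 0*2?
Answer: 176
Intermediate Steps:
O = 2 (O = 2 + 0 = 2)
G(g) = g³
C = 8 (C = 2³ = 8)
t(E) = 1/(8 + E) (t(E) = 1/(E + 8) = 1/(8 + E))
(10*40 - 48)*t(-6) = (10*40 - 48)/(8 - 6) = (400 - 48)/2 = 352*(½) = 176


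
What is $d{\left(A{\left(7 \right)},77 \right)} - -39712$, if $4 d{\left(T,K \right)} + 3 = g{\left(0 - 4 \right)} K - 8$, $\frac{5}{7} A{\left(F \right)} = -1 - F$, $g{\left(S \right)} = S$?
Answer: $\frac{158529}{4} \approx 39632.0$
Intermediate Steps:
$A{\left(F \right)} = - \frac{7}{5} - \frac{7 F}{5}$ ($A{\left(F \right)} = \frac{7 \left(-1 - F\right)}{5} = - \frac{7}{5} - \frac{7 F}{5}$)
$d{\left(T,K \right)} = - \frac{11}{4} - K$ ($d{\left(T,K \right)} = - \frac{3}{4} + \frac{\left(0 - 4\right) K - 8}{4} = - \frac{3}{4} + \frac{- 4 K - 8}{4} = - \frac{3}{4} + \frac{-8 - 4 K}{4} = - \frac{3}{4} - \left(2 + K\right) = - \frac{11}{4} - K$)
$d{\left(A{\left(7 \right)},77 \right)} - -39712 = \left(- \frac{11}{4} - 77\right) - -39712 = \left(- \frac{11}{4} - 77\right) + 39712 = - \frac{319}{4} + 39712 = \frac{158529}{4}$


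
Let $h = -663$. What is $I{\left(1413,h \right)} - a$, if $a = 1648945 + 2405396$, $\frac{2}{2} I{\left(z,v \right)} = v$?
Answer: $-4055004$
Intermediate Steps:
$I{\left(z,v \right)} = v$
$a = 4054341$
$I{\left(1413,h \right)} - a = -663 - 4054341 = -4055004$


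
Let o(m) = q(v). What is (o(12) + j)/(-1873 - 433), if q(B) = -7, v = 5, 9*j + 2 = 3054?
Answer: -2989/20754 ≈ -0.14402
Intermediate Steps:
j = 3052/9 (j = -2/9 + (⅑)*3054 = -2/9 + 1018/3 = 3052/9 ≈ 339.11)
o(m) = -7
(o(12) + j)/(-1873 - 433) = (-7 + 3052/9)/(-1873 - 433) = (2989/9)/(-2306) = (2989/9)*(-1/2306) = -2989/20754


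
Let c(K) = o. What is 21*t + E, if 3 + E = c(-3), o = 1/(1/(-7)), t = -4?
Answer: -94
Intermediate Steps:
o = -7 (o = 1/(-⅐) = -7)
c(K) = -7
E = -10 (E = -3 - 7 = -10)
21*t + E = 21*(-4) - 10 = -84 - 10 = -94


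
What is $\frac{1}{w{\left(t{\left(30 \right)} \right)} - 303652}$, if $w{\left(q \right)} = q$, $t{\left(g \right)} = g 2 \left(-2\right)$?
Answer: $- \frac{1}{303772} \approx -3.2919 \cdot 10^{-6}$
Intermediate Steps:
$t{\left(g \right)} = - 4 g$ ($t{\left(g \right)} = 2 g \left(-2\right) = - 4 g$)
$\frac{1}{w{\left(t{\left(30 \right)} \right)} - 303652} = \frac{1}{\left(-4\right) 30 - 303652} = \frac{1}{-120 - 303652} = \frac{1}{-303772} = - \frac{1}{303772}$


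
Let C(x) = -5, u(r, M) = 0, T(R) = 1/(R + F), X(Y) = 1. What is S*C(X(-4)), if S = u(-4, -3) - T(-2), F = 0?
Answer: -5/2 ≈ -2.5000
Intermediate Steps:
T(R) = 1/R (T(R) = 1/(R + 0) = 1/R)
S = ½ (S = 0 - 1/(-2) = 0 - 1*(-½) = 0 + ½ = ½ ≈ 0.50000)
S*C(X(-4)) = (½)*(-5) = -5/2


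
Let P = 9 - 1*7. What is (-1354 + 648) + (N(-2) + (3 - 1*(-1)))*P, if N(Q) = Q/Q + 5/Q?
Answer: -701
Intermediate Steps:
N(Q) = 1 + 5/Q
P = 2 (P = 9 - 7 = 2)
(-1354 + 648) + (N(-2) + (3 - 1*(-1)))*P = (-1354 + 648) + ((5 - 2)/(-2) + (3 - 1*(-1)))*2 = -706 + (-½*3 + (3 + 1))*2 = -706 + (-3/2 + 4)*2 = -706 + (5/2)*2 = -706 + 5 = -701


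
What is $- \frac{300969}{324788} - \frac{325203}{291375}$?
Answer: $- \frac{64438958113}{31545034500} \approx -2.0428$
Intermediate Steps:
$- \frac{300969}{324788} - \frac{325203}{291375} = \left(-300969\right) \frac{1}{324788} - \frac{108401}{97125} = - \frac{300969}{324788} - \frac{108401}{97125} = - \frac{64438958113}{31545034500}$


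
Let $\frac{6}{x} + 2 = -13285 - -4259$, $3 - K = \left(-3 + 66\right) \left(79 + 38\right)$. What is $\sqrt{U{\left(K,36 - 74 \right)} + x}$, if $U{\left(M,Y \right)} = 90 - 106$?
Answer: $\frac{i \sqrt{326032678}}{4514} \approx 4.0001 i$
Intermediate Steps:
$K = -7368$ ($K = 3 - \left(-3 + 66\right) \left(79 + 38\right) = 3 - 63 \cdot 117 = 3 - 7371 = -7368$)
$x = - \frac{3}{4514}$ ($x = \frac{6}{-2 - 9026} = \frac{6}{-9028} = 6 \left(- \frac{1}{9028}\right) = - \frac{3}{4514} \approx -0.0006646$)
$U{\left(M,Y \right)} = -16$
$\sqrt{U{\left(K,36 - 74 \right)} + x} = \sqrt{-16 - \frac{3}{4514}} = \sqrt{- \frac{72227}{4514}} = \frac{i \sqrt{326032678}}{4514}$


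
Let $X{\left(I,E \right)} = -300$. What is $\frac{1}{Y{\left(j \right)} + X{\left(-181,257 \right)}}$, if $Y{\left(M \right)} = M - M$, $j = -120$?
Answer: $- \frac{1}{300} \approx -0.0033333$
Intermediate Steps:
$Y{\left(M \right)} = 0$
$\frac{1}{Y{\left(j \right)} + X{\left(-181,257 \right)}} = \frac{1}{0 - 300} = \frac{1}{-300} = - \frac{1}{300}$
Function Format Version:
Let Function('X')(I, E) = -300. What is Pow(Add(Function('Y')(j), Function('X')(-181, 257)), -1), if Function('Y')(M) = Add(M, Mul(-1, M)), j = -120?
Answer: Rational(-1, 300) ≈ -0.0033333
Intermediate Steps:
Function('Y')(M) = 0
Pow(Add(Function('Y')(j), Function('X')(-181, 257)), -1) = Pow(Add(0, -300), -1) = Pow(-300, -1) = Rational(-1, 300)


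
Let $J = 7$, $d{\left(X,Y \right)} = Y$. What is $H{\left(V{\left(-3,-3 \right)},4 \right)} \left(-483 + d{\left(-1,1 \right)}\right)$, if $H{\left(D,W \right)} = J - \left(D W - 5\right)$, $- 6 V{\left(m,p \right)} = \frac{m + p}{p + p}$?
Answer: $- \frac{18316}{3} \approx -6105.3$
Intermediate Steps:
$V{\left(m,p \right)} = - \frac{m + p}{12 p}$ ($V{\left(m,p \right)} = - \frac{\left(m + p\right) \frac{1}{p + p}}{6} = - \frac{\left(m + p\right) \frac{1}{2 p}}{6} = - \frac{\frac{1}{2} \frac{1}{p} \left(m + p\right)}{6} = - \frac{m + p}{12 p}$)
$H{\left(D,W \right)} = 12 - D W$ ($H{\left(D,W \right)} = 7 - \left(D W - 5\right) = 7 - \left(-5 + D W\right) = 12 - D W$)
$H{\left(V{\left(-3,-3 \right)},4 \right)} \left(-483 + d{\left(-1,1 \right)}\right) = \left(12 - \frac{\left(-1\right) \left(-3\right) - -3}{12 \left(-3\right)} 4\right) \left(-483 + 1\right) = \left(12 - \frac{1}{12} \left(- \frac{1}{3}\right) \left(3 + 3\right) 4\right) \left(-482\right) = \left(12 - \frac{1}{12} \left(- \frac{1}{3}\right) 6 \cdot 4\right) \left(-482\right) = \left(12 - \left(- \frac{1}{6}\right) 4\right) \left(-482\right) = \left(12 + \frac{2}{3}\right) \left(-482\right) = \frac{38}{3} \left(-482\right) = - \frac{18316}{3}$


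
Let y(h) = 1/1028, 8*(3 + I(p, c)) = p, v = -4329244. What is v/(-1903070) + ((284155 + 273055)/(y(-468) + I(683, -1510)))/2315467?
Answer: 169993249636334122/74630615840465685 ≈ 2.2778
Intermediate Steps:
I(p, c) = -3 + p/8
y(h) = 1/1028
v/(-1903070) + ((284155 + 273055)/(y(-468) + I(683, -1510)))/2315467 = -4329244/(-1903070) + ((284155 + 273055)/(1/1028 + (-3 + (1/8)*683)))/2315467 = -4329244*(-1/1903070) + (557210/(1/1028 + (-3 + 683/8)))*(1/2315467) = 2164622/951535 + (557210/(1/1028 + 659/8))*(1/2315467) = 2164622/951535 + (557210/(169365/2056))*(1/2315467) = 2164622/951535 + (557210*(2056/169365))*(1/2315467) = 2164622/951535 + (229124752/33873)*(1/2315467) = 2164622/951535 + 229124752/78431813691 = 169993249636334122/74630615840465685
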